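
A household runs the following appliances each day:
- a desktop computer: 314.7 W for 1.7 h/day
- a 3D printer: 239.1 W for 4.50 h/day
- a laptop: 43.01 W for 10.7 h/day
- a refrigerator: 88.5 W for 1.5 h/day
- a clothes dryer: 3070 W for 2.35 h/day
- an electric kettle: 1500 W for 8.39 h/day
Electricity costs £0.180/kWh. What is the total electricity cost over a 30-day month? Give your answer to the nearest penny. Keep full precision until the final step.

desktop computer: 314.7 W × 1.7 h × 30 d = 16,050 Wh = 16.05 kWh
3D printer: 239.1 W × 4.50 h × 30 d = 32,278 Wh = 32.28 kWh
laptop: 43.01 W × 10.7 h × 30 d = 13,806 Wh = 13.81 kWh
refrigerator: 88.5 W × 1.5 h × 30 d = 3,982 Wh = 3.982 kWh
clothes dryer: 3070 W × 2.35 h × 30 d = 216,435 Wh = 216.4 kWh
electric kettle: 1500 W × 8.39 h × 30 d = 377,550 Wh = 377.6 kWh
Total energy = 16.05 + 32.28 + 13.81 + 3.982 + 216.4 + 377.6 = 660.1 kWh
Cost = 660.1 kWh × £0.180 = £118.82

£118.82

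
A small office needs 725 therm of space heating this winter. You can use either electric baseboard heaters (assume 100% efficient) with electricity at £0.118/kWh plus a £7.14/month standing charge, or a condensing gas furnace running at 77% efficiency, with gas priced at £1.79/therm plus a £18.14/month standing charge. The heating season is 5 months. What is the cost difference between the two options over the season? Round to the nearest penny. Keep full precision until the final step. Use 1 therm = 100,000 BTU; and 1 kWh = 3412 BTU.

£766.94

Heat load = 725 therm × 100,000 = 72,500,000 BTU
Gas: input = 72,500,000 / 0.77 = 94,155,844 BTU = 941.6 therm → 941.6 × £1.79 = £1,685.39; + 5 × £18.14 standing = £1,776.09
Electric: 72,500,000 BTU / 3412 = 21,250 kWh → × £0.118 = £2,507.33; + 5 × £7.14 standing = £2,543.03
Difference = |£1,776.09 − £2,543.03| = £766.94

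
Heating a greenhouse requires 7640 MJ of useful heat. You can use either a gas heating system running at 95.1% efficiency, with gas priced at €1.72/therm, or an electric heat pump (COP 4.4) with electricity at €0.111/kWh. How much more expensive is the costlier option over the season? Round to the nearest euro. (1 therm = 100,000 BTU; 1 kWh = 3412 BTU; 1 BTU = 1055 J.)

Heat load = 7640 MJ = 7,640,000,000 J / 1055 = 7,241,706 BTU
Gas: input = 7,241,706 / 0.951 = 7,614,833 BTU = 76.15 therm → 76.15 × €1.72 = €130.98
Heat pump: 7,241,706 BTU / 3412 = 2,122 kWh heat; / 4.4 = 482.4 kWh in → × €0.111 = €53.54
Difference = |€130.98 − €53.54| = €77.43 ≈ €77

€77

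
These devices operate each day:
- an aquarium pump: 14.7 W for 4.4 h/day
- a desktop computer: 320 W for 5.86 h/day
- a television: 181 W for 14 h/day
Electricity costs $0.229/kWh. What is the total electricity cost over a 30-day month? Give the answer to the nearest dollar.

$31

aquarium pump: 14.7 W × 4.4 h × 30 d = 1,940 Wh = 1.94 kWh
desktop computer: 320 W × 5.86 h × 30 d = 56,256 Wh = 56.26 kWh
television: 181 W × 14 h × 30 d = 76,020 Wh = 76.02 kWh
Total energy = 1.94 + 56.26 + 76.02 = 134.2 kWh
Cost = 134.2 kWh × $0.229 = $30.74 ≈ $31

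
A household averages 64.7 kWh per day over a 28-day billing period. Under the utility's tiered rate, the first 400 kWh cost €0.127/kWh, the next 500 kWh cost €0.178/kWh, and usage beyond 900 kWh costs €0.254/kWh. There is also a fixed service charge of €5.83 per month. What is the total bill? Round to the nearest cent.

€377.18

Usage = 64.7 kWh/day × 28 days = 1811.6 kWh
First 400 kWh × €0.127 = €50.80
Next 500 kWh × €0.178 = €89.00
Remaining 911.6 kWh × €0.254 = €231.55
Energy charge = €371.35; + service €5.83 = €377.18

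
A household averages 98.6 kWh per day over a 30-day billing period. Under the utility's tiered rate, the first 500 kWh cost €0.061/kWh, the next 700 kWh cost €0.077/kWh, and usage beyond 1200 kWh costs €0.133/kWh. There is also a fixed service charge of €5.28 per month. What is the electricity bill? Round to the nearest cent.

Usage = 98.6 kWh/day × 30 days = 2958 kWh
First 500 kWh × €0.061 = €30.50
Next 700 kWh × €0.077 = €53.90
Remaining 1758 kWh × €0.133 = €233.81
Energy charge = €318.21; + service €5.28 = €323.49

€323.49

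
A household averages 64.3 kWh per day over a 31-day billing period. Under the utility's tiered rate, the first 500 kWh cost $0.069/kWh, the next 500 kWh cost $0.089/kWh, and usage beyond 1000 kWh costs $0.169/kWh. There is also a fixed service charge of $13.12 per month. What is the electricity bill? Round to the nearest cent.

$259.99

Usage = 64.3 kWh/day × 31 days = 1993.3 kWh
First 500 kWh × $0.069 = $34.50
Next 500 kWh × $0.089 = $44.50
Remaining 993.3 kWh × $0.169 = $167.87
Energy charge = $246.87; + service $13.12 = $259.99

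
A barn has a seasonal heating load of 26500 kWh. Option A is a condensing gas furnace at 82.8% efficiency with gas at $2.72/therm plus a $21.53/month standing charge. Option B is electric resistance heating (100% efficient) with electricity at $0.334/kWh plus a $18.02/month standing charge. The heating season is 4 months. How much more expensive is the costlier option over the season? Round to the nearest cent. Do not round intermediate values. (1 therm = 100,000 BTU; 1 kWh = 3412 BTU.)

Heat load = 26500 kWh × 3412 = 90,418,000 BTU
Gas: input = 90,418,000 / 0.828 = 109,200,483 BTU = 1,092 therm → 1,092 × $2.72 = $2,970.25; + 4 × $21.53 standing = $3,056.37
Electric: 90,418,000 BTU / 3412 = 26,500 kWh → × $0.334 = $8,851.00; + 4 × $18.02 standing = $8,923.08
Difference = |$3,056.37 − $8,923.08| = $5,866.71

$5866.71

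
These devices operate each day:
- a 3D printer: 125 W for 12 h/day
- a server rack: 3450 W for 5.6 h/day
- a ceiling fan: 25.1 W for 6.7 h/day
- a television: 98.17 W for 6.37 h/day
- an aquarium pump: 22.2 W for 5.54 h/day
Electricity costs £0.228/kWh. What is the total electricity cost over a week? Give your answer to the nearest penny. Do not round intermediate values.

£34.69

3D printer: 125 W × 12 h × 7 d = 10,500 Wh = 10.5 kWh
server rack: 3450 W × 5.6 h × 7 d = 135,240 Wh = 135.2 kWh
ceiling fan: 25.1 W × 6.7 h × 7 d = 1,177 Wh = 1.177 kWh
television: 98.17 W × 6.37 h × 7 d = 4,377 Wh = 4.377 kWh
aquarium pump: 22.2 W × 5.54 h × 7 d = 861 Wh = 0.8609 kWh
Total energy = 10.5 + 135.2 + 1.177 + 4.377 + 0.8609 = 152.2 kWh
Cost = 152.2 kWh × £0.228 = £34.69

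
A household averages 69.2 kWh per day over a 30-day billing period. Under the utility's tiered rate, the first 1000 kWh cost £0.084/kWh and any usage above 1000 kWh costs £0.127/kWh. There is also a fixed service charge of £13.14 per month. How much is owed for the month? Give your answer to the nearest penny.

£233.79

Usage = 69.2 kWh/day × 30 days = 2076 kWh
First 1000 kWh × £0.084 = £84.00
Remaining 1076 kWh × £0.127 = £136.65
Energy charge = £220.65; + service £13.14 = £233.79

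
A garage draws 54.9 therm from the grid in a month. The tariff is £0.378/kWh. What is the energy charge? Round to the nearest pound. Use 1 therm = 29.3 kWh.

£608

54.9 therm × (29.3 kWh/therm) = 1,609 kWh
Cost = 1,609 kWh × £0.378/kWh = £608.04 ≈ £608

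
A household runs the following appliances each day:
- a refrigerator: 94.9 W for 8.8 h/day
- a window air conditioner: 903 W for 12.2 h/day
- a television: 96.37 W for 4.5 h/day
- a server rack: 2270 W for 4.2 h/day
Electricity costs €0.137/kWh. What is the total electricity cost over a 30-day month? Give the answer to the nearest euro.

refrigerator: 94.9 W × 8.8 h × 30 d = 25,054 Wh = 25.05 kWh
window air conditioner: 903 W × 12.2 h × 30 d = 330,498 Wh = 330.5 kWh
television: 96.37 W × 4.5 h × 30 d = 13,010 Wh = 13.01 kWh
server rack: 2270 W × 4.2 h × 30 d = 286,020 Wh = 286 kWh
Total energy = 25.05 + 330.5 + 13.01 + 286 = 654.6 kWh
Cost = 654.6 kWh × €0.137 = €89.68 ≈ €90

€90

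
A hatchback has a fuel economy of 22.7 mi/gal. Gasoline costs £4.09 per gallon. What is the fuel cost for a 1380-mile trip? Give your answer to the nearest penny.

£248.64

Fuel = 1380 mi / 22.7 mpg = 60.79 gal
Cost = 60.79 gal × £4.09/gal = £248.64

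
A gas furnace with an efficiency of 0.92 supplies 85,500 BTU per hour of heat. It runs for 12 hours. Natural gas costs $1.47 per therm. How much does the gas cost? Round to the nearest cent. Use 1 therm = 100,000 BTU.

$16.39

Heat delivered = 85,500 BTU/h × 12 h = 1,026,000 BTU
Gas input = 1,026,000 / 0.92 = 1,115,217 BTU
= 1,115,217 / 100,000 = 11.15 therm
Cost = 11.15 × $1.47/therm = $16.39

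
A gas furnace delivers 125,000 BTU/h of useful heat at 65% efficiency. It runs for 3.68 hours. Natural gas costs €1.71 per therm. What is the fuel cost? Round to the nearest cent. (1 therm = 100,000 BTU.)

€12.10

Heat delivered = 125,000 BTU/h × 3.68 h = 460,000 BTU
Gas input = 460,000 / 0.65 = 707,692 BTU
= 707,692 / 100,000 = 7.077 therm
Cost = 7.077 × €1.71/therm = €12.10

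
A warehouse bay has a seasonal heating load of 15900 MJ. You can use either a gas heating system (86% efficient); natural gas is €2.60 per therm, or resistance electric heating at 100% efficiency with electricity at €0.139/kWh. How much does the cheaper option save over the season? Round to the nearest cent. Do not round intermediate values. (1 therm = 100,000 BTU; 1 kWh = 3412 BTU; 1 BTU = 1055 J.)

Heat load = 15900 MJ = 15,900,000,000 J / 1055 = 15,071,090 BTU
Gas: input = 15,071,090 / 0.86 = 17,524,523 BTU = 175.2 therm → 175.2 × €2.60 = €455.64
Electric: 15,071,090 BTU / 3412 = 4,417 kWh → × €0.139 = €613.97
Difference = |€455.64 − €613.97| = €158.34

€158.34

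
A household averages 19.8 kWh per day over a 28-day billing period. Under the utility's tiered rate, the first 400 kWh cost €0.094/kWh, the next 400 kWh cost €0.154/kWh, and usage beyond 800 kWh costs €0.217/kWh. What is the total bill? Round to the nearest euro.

Usage = 19.8 kWh/day × 28 days = 554.4 kWh
First 400 kWh × €0.094 = €37.60
Next 154.4 kWh × €0.154 = €23.78
Remaining tier: 0 kWh (not reached)
Total = €61.38 ≈ €61

€61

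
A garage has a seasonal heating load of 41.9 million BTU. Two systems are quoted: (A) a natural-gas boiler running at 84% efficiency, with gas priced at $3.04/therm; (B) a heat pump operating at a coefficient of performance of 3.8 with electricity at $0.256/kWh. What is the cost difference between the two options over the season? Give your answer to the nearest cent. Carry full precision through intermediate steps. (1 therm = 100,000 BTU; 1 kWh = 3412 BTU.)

Heat load = 41.9 × 10⁶ BTU = 41,900,000 BTU
Gas: input = 41,900,000 / 0.84 = 49,880,952 BTU = 498.8 therm → 498.8 × $3.04 = $1,516.38
Heat pump: 41,900,000 BTU / 3412 = 12,280 kWh heat; / 3.8 = 3,232 kWh in → × $0.256 = $827.30
Difference = |$1,516.38 − $827.30| = $689.08

$689.08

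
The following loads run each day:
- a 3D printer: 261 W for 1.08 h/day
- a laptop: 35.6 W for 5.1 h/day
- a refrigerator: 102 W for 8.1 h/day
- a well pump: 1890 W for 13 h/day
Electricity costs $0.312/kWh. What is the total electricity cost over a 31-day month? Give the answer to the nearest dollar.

$250

3D printer: 261 W × 1.08 h × 31 d = 8,738 Wh = 8.738 kWh
laptop: 35.6 W × 5.1 h × 31 d = 5,628 Wh = 5.628 kWh
refrigerator: 102 W × 8.1 h × 31 d = 25,612 Wh = 25.61 kWh
well pump: 1890 W × 13 h × 31 d = 761,670 Wh = 761.7 kWh
Total energy = 8.738 + 5.628 + 25.61 + 761.7 = 801.6 kWh
Cost = 801.6 kWh × $0.312 = $250.11 ≈ $250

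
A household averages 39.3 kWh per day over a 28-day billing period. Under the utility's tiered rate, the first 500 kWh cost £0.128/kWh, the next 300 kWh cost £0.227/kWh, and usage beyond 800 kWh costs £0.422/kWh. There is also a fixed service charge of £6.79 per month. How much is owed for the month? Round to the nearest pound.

£266

Usage = 39.3 kWh/day × 28 days = 1100.4 kWh
First 500 kWh × £0.128 = £64.00
Next 300 kWh × £0.227 = £68.10
Remaining 300.4 kWh × £0.422 = £126.77
Energy charge = £258.87; + service £6.79 = £265.66 ≈ £266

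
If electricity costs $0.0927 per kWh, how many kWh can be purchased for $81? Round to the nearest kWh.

874 kWh

$81 / $0.0927 per kWh = 873.8 kWh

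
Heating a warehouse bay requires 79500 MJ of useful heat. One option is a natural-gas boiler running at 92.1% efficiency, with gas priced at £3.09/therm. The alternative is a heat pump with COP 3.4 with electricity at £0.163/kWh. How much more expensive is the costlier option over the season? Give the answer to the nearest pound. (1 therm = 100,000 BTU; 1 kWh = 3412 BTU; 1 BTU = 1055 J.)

£1469

Heat load = 79500 MJ = 79,500,000,000 J / 1055 = 75,355,450 BTU
Gas: input = 75,355,450 / 0.921 = 81,819,164 BTU = 818.2 therm → 818.2 × £3.09 = £2,528.21
Heat pump: 75,355,450 BTU / 3412 = 22,090 kWh heat; / 3.4 = 6,496 kWh in → × £0.163 = £1,058.80
Difference = |£2,528.21 − £1,058.80| = £1,469.41 ≈ £1469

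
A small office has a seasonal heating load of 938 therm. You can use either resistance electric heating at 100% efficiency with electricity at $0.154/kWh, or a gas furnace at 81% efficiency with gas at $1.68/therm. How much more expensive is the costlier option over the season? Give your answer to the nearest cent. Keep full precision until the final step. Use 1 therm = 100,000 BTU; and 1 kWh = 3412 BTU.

$2288.16

Heat load = 938 therm × 100,000 = 93,800,000 BTU
Gas: input = 93,800,000 / 0.81 = 115,802,469 BTU = 1,158 therm → 1,158 × $1.68 = $1,945.48
Electric: 93,800,000 BTU / 3412 = 27,490 kWh → × $0.154 = $4,233.65
Difference = |$1,945.48 − $4,233.65| = $2,288.16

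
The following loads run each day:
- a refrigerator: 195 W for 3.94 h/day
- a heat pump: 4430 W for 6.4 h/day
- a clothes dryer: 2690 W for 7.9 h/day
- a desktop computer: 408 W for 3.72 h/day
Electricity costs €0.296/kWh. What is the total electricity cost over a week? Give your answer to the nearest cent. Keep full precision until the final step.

refrigerator: 195 W × 3.94 h × 7 d = 5,378 Wh = 5.378 kWh
heat pump: 4430 W × 6.4 h × 7 d = 198,464 Wh = 198.5 kWh
clothes dryer: 2690 W × 7.9 h × 7 d = 148,757 Wh = 148.8 kWh
desktop computer: 408 W × 3.72 h × 7 d = 10,624 Wh = 10.62 kWh
Total energy = 5.378 + 198.5 + 148.8 + 10.62 = 363.2 kWh
Cost = 363.2 kWh × €0.296 = €107.51

€107.51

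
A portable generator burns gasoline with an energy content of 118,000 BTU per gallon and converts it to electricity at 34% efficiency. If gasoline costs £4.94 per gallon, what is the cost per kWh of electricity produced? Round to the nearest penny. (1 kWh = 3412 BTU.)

£0.42

Electrical output per gallon = 118,000 BTU × 0.34 / 3412 BTU/kWh = 11.76 kWh
Cost per kWh = £4.94 / 11.76 kWh = £0.420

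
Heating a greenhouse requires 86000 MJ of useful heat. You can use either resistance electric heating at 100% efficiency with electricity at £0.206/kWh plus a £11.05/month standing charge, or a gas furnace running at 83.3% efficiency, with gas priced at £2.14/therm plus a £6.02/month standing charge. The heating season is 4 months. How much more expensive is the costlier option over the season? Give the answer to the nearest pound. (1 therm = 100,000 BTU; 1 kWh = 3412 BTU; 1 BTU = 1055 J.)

Heat load = 86000 MJ = 86,000,000,000 J / 1055 = 81,516,588 BTU
Gas: input = 81,516,588 / 0.833 = 97,859,049 BTU = 978.6 therm → 978.6 × £2.14 = £2,094.18; + 4 × £6.02 standing = £2,118.26
Electric: 81,516,588 BTU / 3412 = 23,890 kWh → × £0.206 = £4,921.58; + 4 × £11.05 standing = £4,965.78
Difference = |£2,118.26 − £4,965.78| = £2,847.51 ≈ £2848

£2848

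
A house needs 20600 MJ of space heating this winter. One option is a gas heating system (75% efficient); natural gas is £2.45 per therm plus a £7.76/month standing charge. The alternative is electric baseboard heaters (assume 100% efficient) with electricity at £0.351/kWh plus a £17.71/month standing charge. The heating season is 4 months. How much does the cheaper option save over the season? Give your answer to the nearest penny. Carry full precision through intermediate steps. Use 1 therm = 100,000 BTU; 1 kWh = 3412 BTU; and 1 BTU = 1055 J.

£1410.64

Heat load = 20600 MJ = 20,600,000,000 J / 1055 = 19,526,066 BTU
Gas: input = 19,526,066 / 0.75 = 26,034,755 BTU = 260.3 therm → 260.3 × £2.45 = £637.85; + 4 × £7.76 standing = £668.89
Electric: 19,526,066 BTU / 3412 = 5,723 kWh → × £0.351 = £2,008.69; + 4 × £17.71 standing = £2,079.53
Difference = |£668.89 − £2,079.53| = £1,410.64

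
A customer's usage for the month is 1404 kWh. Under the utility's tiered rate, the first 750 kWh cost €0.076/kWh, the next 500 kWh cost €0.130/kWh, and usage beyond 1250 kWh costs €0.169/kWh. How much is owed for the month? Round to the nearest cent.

First 750 kWh × €0.076 = €57.00
Next 500 kWh × €0.130 = €65.00
Remaining 154 kWh × €0.169 = €26.03
Total = €148.03

€148.03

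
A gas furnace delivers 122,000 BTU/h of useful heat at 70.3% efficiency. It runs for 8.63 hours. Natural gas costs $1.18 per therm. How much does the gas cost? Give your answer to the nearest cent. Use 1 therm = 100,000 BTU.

Heat delivered = 122,000 BTU/h × 8.63 h = 1,052,860 BTU
Gas input = 1,052,860 / 0.703 = 1,497,667 BTU
= 1,497,667 / 100,000 = 14.98 therm
Cost = 14.98 × $1.18/therm = $17.67

$17.67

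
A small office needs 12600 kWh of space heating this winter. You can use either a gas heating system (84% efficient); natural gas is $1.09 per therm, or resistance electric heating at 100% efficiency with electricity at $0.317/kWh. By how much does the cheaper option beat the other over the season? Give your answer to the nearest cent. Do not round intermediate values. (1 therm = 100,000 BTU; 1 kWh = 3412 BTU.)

$3436.34

Heat load = 12600 kWh × 3412 = 42,991,200 BTU
Gas: input = 42,991,200 / 0.840 = 51,180,000 BTU = 511.8 therm → 511.8 × $1.09 = $557.86
Electric: 42,991,200 BTU / 3412 = 12,600 kWh → × $0.317 = $3,994.20
Difference = |$557.86 − $3,994.20| = $3,436.34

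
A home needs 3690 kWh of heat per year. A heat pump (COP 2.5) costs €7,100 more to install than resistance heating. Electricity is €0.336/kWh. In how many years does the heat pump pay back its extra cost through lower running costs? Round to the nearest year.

10 years

Resistance: 3690 kWh × €0.336 = €1,239.84/yr
Heat pump: 3690 / 2.5 = 1476 kWh in → × €0.336 = €495.94/yr
Annual savings = €743.90
Payback = €7,100 / €743.90 = 9.54 years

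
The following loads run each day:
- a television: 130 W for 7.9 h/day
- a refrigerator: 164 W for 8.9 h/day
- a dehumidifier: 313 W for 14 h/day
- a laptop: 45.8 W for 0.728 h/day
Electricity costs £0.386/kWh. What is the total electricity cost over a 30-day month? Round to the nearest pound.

television: 130 W × 7.9 h × 30 d = 30,810 Wh = 30.81 kWh
refrigerator: 164 W × 8.9 h × 30 d = 43,788 Wh = 43.79 kWh
dehumidifier: 313 W × 14 h × 30 d = 131,460 Wh = 131.5 kWh
laptop: 45.8 W × 0.728 h × 30 d = 1,000 Wh = 1 kWh
Total energy = 30.81 + 43.79 + 131.5 + 1 = 207.1 kWh
Cost = 207.1 kWh × £0.386 = £79.92 ≈ £80

£80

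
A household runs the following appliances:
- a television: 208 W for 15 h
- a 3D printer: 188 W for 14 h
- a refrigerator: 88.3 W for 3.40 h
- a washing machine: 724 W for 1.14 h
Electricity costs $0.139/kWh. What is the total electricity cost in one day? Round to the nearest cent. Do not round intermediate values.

television: 208 W × 15 h = 3,120 Wh = 3.12 kWh
3D printer: 188 W × 14 h = 2,632 Wh = 2.632 kWh
refrigerator: 88.3 W × 3.40 h = 300 Wh = 0.3002 kWh
washing machine: 724 W × 1.14 h = 825 Wh = 0.8254 kWh
Total energy = 3.12 + 2.632 + 0.3002 + 0.8254 = 6.878 kWh
Cost = 6.878 kWh × $0.139 = $0.96

$0.96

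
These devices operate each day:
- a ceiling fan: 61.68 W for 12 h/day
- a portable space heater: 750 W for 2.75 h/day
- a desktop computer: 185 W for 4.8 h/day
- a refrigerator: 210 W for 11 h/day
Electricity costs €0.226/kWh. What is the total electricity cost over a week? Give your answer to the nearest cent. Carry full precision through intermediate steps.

ceiling fan: 61.68 W × 12 h × 7 d = 5,181 Wh = 5.181 kWh
portable space heater: 750 W × 2.75 h × 7 d = 14,438 Wh = 14.44 kWh
desktop computer: 185 W × 4.8 h × 7 d = 6,216 Wh = 6.216 kWh
refrigerator: 210 W × 11 h × 7 d = 16,170 Wh = 16.17 kWh
Total energy = 5.181 + 14.44 + 6.216 + 16.17 = 42 kWh
Cost = 42 kWh × €0.226 = €9.49

€9.49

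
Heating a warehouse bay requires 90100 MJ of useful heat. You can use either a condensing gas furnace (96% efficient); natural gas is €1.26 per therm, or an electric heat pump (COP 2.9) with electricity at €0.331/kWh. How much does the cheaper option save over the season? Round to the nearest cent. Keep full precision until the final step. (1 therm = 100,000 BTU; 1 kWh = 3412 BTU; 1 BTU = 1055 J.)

€1735.98

Heat load = 90100 MJ = 90,100,000,000 J / 1055 = 85,402,844 BTU
Gas: input = 85,402,844 / 0.96 = 88,961,295 BTU = 889.6 therm → 889.6 × €1.26 = €1,120.91
Heat pump: 85,402,844 BTU / 3412 = 25,030 kWh heat; / 2.9 = 8,631 kWh in → × €0.331 = €2,856.89
Difference = |€1,120.91 − €2,856.89| = €1,735.98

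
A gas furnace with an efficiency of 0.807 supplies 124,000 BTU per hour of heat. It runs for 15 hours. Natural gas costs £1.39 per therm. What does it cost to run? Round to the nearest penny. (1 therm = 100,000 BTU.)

Heat delivered = 124,000 BTU/h × 15 h = 1,860,000 BTU
Gas input = 1,860,000 / 0.807 = 2,304,833 BTU
= 2,304,833 / 100,000 = 23.05 therm
Cost = 23.05 × £1.39/therm = £32.04

£32.04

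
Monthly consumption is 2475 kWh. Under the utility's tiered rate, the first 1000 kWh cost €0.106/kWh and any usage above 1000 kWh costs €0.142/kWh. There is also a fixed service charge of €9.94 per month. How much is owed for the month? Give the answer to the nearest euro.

First 1000 kWh × €0.106 = €106.00
Remaining 1475 kWh × €0.142 = €209.45
Energy charge = €315.45; + service €9.94 = €325.39 ≈ €325

€325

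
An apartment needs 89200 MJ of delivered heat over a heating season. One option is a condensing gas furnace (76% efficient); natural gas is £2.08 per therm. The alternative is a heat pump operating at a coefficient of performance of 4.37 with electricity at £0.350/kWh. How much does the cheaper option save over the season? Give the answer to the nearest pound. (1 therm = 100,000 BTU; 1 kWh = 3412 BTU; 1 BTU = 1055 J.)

£329

Heat load = 89200 MJ = 89,200,000,000 J / 1055 = 84,549,763 BTU
Gas: input = 84,549,763 / 0.76 = 111,249,688 BTU = 1,112 therm → 1,112 × £2.08 = £2,313.99
Heat pump: 84,549,763 BTU / 3412 = 24,780 kWh heat; / 4.37 = 5,671 kWh in → × £0.350 = £1,984.68
Difference = |£2,313.99 − £1,984.68| = £329.32 ≈ £329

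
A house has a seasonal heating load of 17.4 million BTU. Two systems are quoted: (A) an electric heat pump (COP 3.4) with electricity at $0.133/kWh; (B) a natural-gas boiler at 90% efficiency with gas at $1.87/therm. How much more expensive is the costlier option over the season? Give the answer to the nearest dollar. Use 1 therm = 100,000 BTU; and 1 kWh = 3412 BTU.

$162

Heat load = 17.4 × 10⁶ BTU = 17,400,000 BTU
Gas: input = 17,400,000 / 0.90 = 19,333,333 BTU = 193.3 therm → 193.3 × $1.87 = $361.53
Heat pump: 17,400,000 BTU / 3412 = 5,100 kWh heat; / 3.4 = 1,500 kWh in → × $0.133 = $199.49
Difference = |$361.53 − $199.49| = $162.05 ≈ $162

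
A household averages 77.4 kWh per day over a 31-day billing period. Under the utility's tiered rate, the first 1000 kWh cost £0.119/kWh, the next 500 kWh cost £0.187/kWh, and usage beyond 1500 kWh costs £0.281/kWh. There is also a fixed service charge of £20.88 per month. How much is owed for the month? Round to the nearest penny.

Usage = 77.4 kWh/day × 31 days = 2399.4 kWh
First 1000 kWh × £0.119 = £119.00
Next 500 kWh × £0.187 = £93.50
Remaining 899.4 kWh × £0.281 = £252.73
Energy charge = £465.23; + service £20.88 = £486.11

£486.11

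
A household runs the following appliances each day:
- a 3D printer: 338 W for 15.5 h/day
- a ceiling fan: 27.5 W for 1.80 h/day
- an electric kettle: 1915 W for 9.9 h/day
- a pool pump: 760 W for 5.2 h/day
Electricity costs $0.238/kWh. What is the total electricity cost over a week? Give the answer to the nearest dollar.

$47

3D printer: 338 W × 15.5 h × 7 d = 36,673 Wh = 36.67 kWh
ceiling fan: 27.5 W × 1.80 h × 7 d = 346 Wh = 0.3465 kWh
electric kettle: 1915 W × 9.9 h × 7 d = 132,710 Wh = 132.7 kWh
pool pump: 760 W × 5.2 h × 7 d = 27,664 Wh = 27.66 kWh
Total energy = 36.67 + 0.3465 + 132.7 + 27.66 = 197.4 kWh
Cost = 197.4 kWh × $0.238 = $46.98 ≈ $47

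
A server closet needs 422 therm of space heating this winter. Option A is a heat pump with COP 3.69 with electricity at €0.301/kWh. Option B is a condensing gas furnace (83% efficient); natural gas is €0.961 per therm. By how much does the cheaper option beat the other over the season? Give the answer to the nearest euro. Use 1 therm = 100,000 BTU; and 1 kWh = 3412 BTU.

€520

Heat load = 422 therm × 100,000 = 42,200,000 BTU
Gas: input = 42,200,000 / 0.83 = 50,843,373 BTU = 508.4 therm → 508.4 × €0.961 = €488.60
Heat pump: 42,200,000 BTU / 3412 = 12,370 kWh heat; / 3.69 = 3,352 kWh in → × €0.301 = €1,008.89
Difference = |€488.60 − €1,008.89| = €520.28 ≈ €520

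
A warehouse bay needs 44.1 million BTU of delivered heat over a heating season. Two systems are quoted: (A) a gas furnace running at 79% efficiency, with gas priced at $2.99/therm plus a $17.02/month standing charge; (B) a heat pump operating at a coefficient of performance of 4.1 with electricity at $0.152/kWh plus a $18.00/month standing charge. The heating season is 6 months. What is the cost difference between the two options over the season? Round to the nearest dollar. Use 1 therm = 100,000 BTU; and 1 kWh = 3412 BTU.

Heat load = 44.1 × 10⁶ BTU = 44,100,000 BTU
Gas: input = 44,100,000 / 0.79 = 55,822,785 BTU = 558.2 therm → 558.2 × $2.99 = $1,669.10; + 6 × $17.02 standing = $1,771.22
Heat pump: 44,100,000 BTU / 3412 = 12,920 kWh heat; / 4.1 = 3,152 kWh in → × $0.152 = $479.17; + 6 × $18.00 standing = $587.17
Difference = |$1,771.22 − $587.17| = $1,184.05 ≈ $1184

$1184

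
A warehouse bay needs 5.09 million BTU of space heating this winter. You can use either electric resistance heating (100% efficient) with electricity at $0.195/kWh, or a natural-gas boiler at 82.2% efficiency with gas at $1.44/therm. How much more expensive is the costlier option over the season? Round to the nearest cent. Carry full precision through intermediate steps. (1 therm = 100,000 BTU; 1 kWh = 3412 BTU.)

$201.73

Heat load = 5.09 × 10⁶ BTU = 5,090,000 BTU
Gas: input = 5,090,000 / 0.822 = 6,192,214 BTU = 61.92 therm → 61.92 × $1.44 = $89.17
Electric: 5,090,000 BTU / 3412 = 1,492 kWh → × $0.195 = $290.90
Difference = |$89.17 − $290.90| = $201.73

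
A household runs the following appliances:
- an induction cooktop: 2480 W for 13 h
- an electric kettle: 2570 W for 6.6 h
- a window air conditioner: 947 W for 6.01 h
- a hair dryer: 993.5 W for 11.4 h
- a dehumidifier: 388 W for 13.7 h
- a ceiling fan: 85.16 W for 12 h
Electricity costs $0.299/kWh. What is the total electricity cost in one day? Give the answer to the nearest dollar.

$22

induction cooktop: 2480 W × 13 h = 32,240 Wh = 32.24 kWh
electric kettle: 2570 W × 6.6 h = 16,962 Wh = 16.96 kWh
window air conditioner: 947 W × 6.01 h = 5,691 Wh = 5.691 kWh
hair dryer: 993.5 W × 11.4 h = 11,326 Wh = 11.33 kWh
dehumidifier: 388 W × 13.7 h = 5,316 Wh = 5.316 kWh
ceiling fan: 85.16 W × 12 h = 1,022 Wh = 1.022 kWh
Total energy = 32.24 + 16.96 + 5.691 + 11.33 + 5.316 + 1.022 = 72.56 kWh
Cost = 72.56 kWh × $0.299 = $21.69 ≈ $22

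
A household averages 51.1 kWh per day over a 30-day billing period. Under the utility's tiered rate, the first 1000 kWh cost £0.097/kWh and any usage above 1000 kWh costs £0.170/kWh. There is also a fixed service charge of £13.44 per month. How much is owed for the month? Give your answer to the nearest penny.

Usage = 51.1 kWh/day × 30 days = 1533 kWh
First 1000 kWh × £0.097 = £97.00
Remaining 533 kWh × £0.170 = £90.61
Energy charge = £187.61; + service £13.44 = £201.05

£201.05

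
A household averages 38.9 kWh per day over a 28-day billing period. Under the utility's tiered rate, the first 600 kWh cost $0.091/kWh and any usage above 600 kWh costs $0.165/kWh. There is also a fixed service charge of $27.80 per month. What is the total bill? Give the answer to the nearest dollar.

$163

Usage = 38.9 kWh/day × 28 days = 1089.2 kWh
First 600 kWh × $0.091 = $54.60
Remaining 489.2 kWh × $0.165 = $80.72
Energy charge = $135.32; + service $27.80 = $163.12 ≈ $163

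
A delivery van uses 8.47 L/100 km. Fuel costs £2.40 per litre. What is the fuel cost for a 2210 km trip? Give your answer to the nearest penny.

Fuel = 8.47 L/100 km × 2210 km / 100 = 187.2 L
Cost = 187.2 L × £2.40/L = £449.25

£449.25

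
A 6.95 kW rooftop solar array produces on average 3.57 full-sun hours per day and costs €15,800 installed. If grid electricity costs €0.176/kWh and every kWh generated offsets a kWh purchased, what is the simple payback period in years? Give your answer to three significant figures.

9.91 years

Daily generation = 6.95 kW × 3.57 h = 24.81 kWh
Annual generation = 24.81 × 365 = 9056.2 kWh
Annual savings = 9056.2 × €0.176 = €1,593.89
Payback = €15,800 / €1,593.89 = 9.91 years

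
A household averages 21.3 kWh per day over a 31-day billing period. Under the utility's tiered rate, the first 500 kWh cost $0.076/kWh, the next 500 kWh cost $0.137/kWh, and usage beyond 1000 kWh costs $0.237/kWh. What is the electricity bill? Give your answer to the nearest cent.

Usage = 21.3 kWh/day × 31 days = 660.3 kWh
First 500 kWh × $0.076 = $38.00
Next 160.3 kWh × $0.137 = $21.96
Remaining tier: 0 kWh (not reached)
Total = $59.96

$59.96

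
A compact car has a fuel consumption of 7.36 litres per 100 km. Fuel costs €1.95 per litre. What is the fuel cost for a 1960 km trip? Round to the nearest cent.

Fuel = 7.36 L/100 km × 1960 km / 100 = 144.3 L
Cost = 144.3 L × €1.95/L = €281.30

€281.30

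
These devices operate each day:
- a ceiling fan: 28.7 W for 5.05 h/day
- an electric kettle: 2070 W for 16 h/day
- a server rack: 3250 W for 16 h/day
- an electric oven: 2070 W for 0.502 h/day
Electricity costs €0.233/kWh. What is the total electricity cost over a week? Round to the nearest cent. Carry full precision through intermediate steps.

ceiling fan: 28.7 W × 5.05 h × 7 d = 1,015 Wh = 1.015 kWh
electric kettle: 2070 W × 16 h × 7 d = 231,840 Wh = 231.8 kWh
server rack: 3250 W × 16 h × 7 d = 364,000 Wh = 364 kWh
electric oven: 2070 W × 0.502 h × 7 d = 7,274 Wh = 7.274 kWh
Total energy = 1.015 + 231.8 + 364 + 7.274 = 604.1 kWh
Cost = 604.1 kWh × €0.233 = €140.76

€140.76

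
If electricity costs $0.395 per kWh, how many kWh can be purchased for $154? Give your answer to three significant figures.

$154 / $0.395 per kWh = 389.9 kWh

390 kWh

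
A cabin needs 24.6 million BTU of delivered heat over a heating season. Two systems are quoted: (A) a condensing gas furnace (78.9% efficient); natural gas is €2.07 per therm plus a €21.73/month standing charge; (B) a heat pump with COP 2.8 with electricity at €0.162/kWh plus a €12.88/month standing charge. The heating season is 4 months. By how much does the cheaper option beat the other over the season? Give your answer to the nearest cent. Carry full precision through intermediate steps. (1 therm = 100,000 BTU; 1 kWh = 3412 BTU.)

Heat load = 24.6 × 10⁶ BTU = 24,600,000 BTU
Gas: input = 24,600,000 / 0.789 = 31,178,707 BTU = 311.8 therm → 311.8 × €2.07 = €645.40; + 4 × €21.73 standing = €732.32
Heat pump: 24,600,000 BTU / 3412 = 7,210 kWh heat; / 2.8 = 2,575 kWh in → × €0.162 = €417.14; + 4 × €12.88 standing = €468.66
Difference = |€732.32 − €468.66| = €263.66

€263.66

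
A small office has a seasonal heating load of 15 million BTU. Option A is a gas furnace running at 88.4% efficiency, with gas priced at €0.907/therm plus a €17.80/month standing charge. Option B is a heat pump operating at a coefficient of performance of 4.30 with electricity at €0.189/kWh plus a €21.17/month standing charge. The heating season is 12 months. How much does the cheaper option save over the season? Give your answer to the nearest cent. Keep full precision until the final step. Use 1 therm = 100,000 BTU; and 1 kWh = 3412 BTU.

€79.77

Heat load = 15 × 10⁶ BTU = 15,000,000 BTU
Gas: input = 15,000,000 / 0.884 = 16,968,326 BTU = 169.7 therm → 169.7 × €0.907 = €153.90; + 12 × €17.80 standing = €367.50
Heat pump: 15,000,000 BTU / 3412 = 4,396 kWh heat; / 4.30 = 1,022 kWh in → × €0.189 = €193.23; + 12 × €21.17 standing = €447.27
Difference = |€367.50 − €447.27| = €79.77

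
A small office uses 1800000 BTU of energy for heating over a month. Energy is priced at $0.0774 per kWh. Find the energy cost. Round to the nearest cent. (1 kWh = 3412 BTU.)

1800000 BTU × (0.00029308 kWh/BTU) = 527.5 kWh
Cost = 527.5 kWh × $0.0774/kWh = $40.83

$40.83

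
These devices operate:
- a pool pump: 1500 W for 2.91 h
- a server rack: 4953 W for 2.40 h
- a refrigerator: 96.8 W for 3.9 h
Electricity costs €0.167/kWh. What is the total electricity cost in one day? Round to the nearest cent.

pool pump: 1500 W × 2.91 h = 4,365 Wh = 4.365 kWh
server rack: 4953 W × 2.40 h = 11,887 Wh = 11.89 kWh
refrigerator: 96.8 W × 3.9 h = 378 Wh = 0.3775 kWh
Total energy = 4.365 + 11.89 + 0.3775 = 16.63 kWh
Cost = 16.63 kWh × €0.167 = €2.78

€2.78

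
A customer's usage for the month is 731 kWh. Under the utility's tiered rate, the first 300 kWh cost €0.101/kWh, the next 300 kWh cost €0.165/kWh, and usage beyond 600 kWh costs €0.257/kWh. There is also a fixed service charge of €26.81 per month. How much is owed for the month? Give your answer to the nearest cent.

€140.28

First 300 kWh × €0.101 = €30.30
Next 300 kWh × €0.165 = €49.50
Remaining 131 kWh × €0.257 = €33.67
Energy charge = €113.47; + service €26.81 = €140.28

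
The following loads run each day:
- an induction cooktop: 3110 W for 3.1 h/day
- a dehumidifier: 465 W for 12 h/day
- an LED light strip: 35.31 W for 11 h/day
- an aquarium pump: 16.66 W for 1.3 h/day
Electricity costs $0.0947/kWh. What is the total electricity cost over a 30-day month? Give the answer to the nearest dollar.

induction cooktop: 3110 W × 3.1 h × 30 d = 289,230 Wh = 289.2 kWh
dehumidifier: 465 W × 12 h × 30 d = 167,400 Wh = 167.4 kWh
LED light strip: 35.31 W × 11 h × 30 d = 11,652 Wh = 11.65 kWh
aquarium pump: 16.66 W × 1.3 h × 30 d = 650 Wh = 0.6497 kWh
Total energy = 289.2 + 167.4 + 11.65 + 0.6497 = 468.9 kWh
Cost = 468.9 kWh × $0.0947 = $44.41 ≈ $44

$44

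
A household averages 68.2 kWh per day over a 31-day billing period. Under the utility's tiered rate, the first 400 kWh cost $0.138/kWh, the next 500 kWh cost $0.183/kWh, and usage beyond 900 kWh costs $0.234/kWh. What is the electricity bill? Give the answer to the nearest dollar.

Usage = 68.2 kWh/day × 31 days = 2114.2 kWh
First 400 kWh × $0.138 = $55.20
Next 500 kWh × $0.183 = $91.50
Remaining 1214.2 kWh × $0.234 = $284.12
Total = $430.82 ≈ $431

$431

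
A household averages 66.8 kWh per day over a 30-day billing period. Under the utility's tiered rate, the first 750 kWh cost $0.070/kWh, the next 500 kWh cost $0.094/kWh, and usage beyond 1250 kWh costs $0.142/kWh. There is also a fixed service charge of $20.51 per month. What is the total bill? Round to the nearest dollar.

Usage = 66.8 kWh/day × 30 days = 2004 kWh
First 750 kWh × $0.070 = $52.50
Next 500 kWh × $0.094 = $47.00
Remaining 754 kWh × $0.142 = $107.07
Energy charge = $206.57; + service $20.51 = $227.08 ≈ $227

$227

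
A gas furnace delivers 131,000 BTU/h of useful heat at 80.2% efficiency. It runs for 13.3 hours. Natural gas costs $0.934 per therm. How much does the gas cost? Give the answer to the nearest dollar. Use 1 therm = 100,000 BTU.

Heat delivered = 131,000 BTU/h × 13.3 h = 1,742,300 BTU
Gas input = 1,742,300 / 0.802 = 2,172,444 BTU
= 2,172,444 / 100,000 = 21.72 therm
Cost = 21.72 × $0.934/therm = $20.29 ≈ $20

$20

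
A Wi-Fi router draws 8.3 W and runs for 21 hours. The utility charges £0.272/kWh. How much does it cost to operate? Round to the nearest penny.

Energy = 8.3 W × 21 h = 174 Wh = 0.1743 kWh
Cost = 0.1743 kWh × £0.272/kWh = £0.05

£0.05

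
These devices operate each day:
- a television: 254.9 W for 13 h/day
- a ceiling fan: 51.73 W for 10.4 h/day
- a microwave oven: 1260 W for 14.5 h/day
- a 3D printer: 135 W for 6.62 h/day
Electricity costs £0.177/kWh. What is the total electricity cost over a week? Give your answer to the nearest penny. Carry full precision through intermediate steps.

£28.52

television: 254.9 W × 13 h × 7 d = 23,196 Wh = 23.2 kWh
ceiling fan: 51.73 W × 10.4 h × 7 d = 3,766 Wh = 3.766 kWh
microwave oven: 1260 W × 14.5 h × 7 d = 127,890 Wh = 127.9 kWh
3D printer: 135 W × 6.62 h × 7 d = 6,256 Wh = 6.256 kWh
Total energy = 23.2 + 3.766 + 127.9 + 6.256 = 161.1 kWh
Cost = 161.1 kWh × £0.177 = £28.52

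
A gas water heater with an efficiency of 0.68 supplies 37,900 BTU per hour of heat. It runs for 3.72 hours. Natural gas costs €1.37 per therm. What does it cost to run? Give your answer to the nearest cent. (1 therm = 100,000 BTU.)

€2.84

Heat delivered = 37,900 BTU/h × 3.72 h = 140,988 BTU
Gas input = 140,988 / 0.68 = 207,335 BTU
= 207,335 / 100,000 = 2.073 therm
Cost = 2.073 × €1.37/therm = €2.84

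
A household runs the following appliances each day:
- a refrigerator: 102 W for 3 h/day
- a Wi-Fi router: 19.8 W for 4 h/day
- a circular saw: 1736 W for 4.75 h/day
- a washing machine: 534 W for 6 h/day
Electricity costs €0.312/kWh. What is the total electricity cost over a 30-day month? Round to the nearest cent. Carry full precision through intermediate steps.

€110.78

refrigerator: 102 W × 3 h × 30 d = 9,180 Wh = 9.18 kWh
Wi-Fi router: 19.8 W × 4 h × 30 d = 2,376 Wh = 2.376 kWh
circular saw: 1736 W × 4.75 h × 30 d = 247,380 Wh = 247.4 kWh
washing machine: 534 W × 6 h × 30 d = 96,120 Wh = 96.12 kWh
Total energy = 9.18 + 2.376 + 247.4 + 96.12 = 355.1 kWh
Cost = 355.1 kWh × €0.312 = €110.78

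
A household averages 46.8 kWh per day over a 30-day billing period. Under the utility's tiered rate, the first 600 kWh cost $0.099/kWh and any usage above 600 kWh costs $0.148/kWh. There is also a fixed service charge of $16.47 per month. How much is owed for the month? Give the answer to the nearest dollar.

$195

Usage = 46.8 kWh/day × 30 days = 1404 kWh
First 600 kWh × $0.099 = $59.40
Remaining 804 kWh × $0.148 = $118.99
Energy charge = $178.39; + service $16.47 = $194.86 ≈ $195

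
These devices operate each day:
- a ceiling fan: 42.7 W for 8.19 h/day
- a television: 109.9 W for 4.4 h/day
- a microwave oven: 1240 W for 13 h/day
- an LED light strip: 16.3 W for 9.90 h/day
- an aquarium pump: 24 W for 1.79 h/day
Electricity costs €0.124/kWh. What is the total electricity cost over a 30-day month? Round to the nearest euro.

ceiling fan: 42.7 W × 8.19 h × 30 d = 10,491 Wh = 10.49 kWh
television: 109.9 W × 4.4 h × 30 d = 14,507 Wh = 14.51 kWh
microwave oven: 1240 W × 13 h × 30 d = 483,600 Wh = 483.6 kWh
LED light strip: 16.3 W × 9.90 h × 30 d = 4,841 Wh = 4.841 kWh
aquarium pump: 24 W × 1.79 h × 30 d = 1,289 Wh = 1.289 kWh
Total energy = 10.49 + 14.51 + 483.6 + 4.841 + 1.289 = 514.7 kWh
Cost = 514.7 kWh × €0.124 = €63.83 ≈ €64

€64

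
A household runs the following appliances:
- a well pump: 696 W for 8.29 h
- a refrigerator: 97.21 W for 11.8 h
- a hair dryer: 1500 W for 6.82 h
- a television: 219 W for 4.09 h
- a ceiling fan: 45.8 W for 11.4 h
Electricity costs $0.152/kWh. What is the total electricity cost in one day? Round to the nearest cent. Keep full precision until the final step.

$2.82

well pump: 696 W × 8.29 h = 5,770 Wh = 5.77 kWh
refrigerator: 97.21 W × 11.8 h = 1,147 Wh = 1.147 kWh
hair dryer: 1500 W × 6.82 h = 10,230 Wh = 10.23 kWh
television: 219 W × 4.09 h = 896 Wh = 0.8957 kWh
ceiling fan: 45.8 W × 11.4 h = 522 Wh = 0.5221 kWh
Total energy = 5.77 + 1.147 + 10.23 + 0.8957 + 0.5221 = 18.56 kWh
Cost = 18.56 kWh × $0.152 = $2.82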